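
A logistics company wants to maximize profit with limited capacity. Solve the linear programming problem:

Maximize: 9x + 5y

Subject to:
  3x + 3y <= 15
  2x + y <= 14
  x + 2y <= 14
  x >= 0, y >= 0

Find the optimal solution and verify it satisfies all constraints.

Feasible vertices: (0, 0), (0, 5), (5, 0)
Objective 9x + 5y at each vertex:
  (0, 0): 0
  (0, 5): 25
  (5, 0): 45
Maximum is 45 at (5, 0).
Verify constraints at (x, y) = (5, 0):
  3*5 + 3*0 = 15 <= 15 (active)
  2*5 + 1*0 = 10 <= 14
  1*5 + 2*0 = 5 <= 14
  x = 5 >= 0, y = 0 >= 0. All constraints satisfied.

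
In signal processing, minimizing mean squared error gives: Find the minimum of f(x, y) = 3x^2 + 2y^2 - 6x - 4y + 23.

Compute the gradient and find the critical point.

f(x,y) = 3x^2 + 2y^2 - 6x - 4y + 23
df/dx = 6x + (-6) = 0  =>  x = 1
df/dy = 4y + (-4) = 0  =>  y = 1
f(1, 1) = 3*(1)^2 + 2*(1)^2 + -6*(1) + -4*(1) + 23 = 18
Hessian is diagonal with entries 6, 4 > 0, so this is a minimum.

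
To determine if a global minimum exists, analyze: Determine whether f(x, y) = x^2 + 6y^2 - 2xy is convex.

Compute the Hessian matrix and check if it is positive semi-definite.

f(x,y) = x^2 + 6y^2 - 2xy
Hessian H = [[2, -2], [-2, 12]]
trace(H) = 14, det(H) = 20
Eigenvalues: (14 +/- sqrt(116)) / 2 = 12.39, 1.615
Since both eigenvalues > 0, f is convex.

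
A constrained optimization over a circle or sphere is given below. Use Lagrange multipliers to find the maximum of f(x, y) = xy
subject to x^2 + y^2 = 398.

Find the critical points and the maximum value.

Lagrange conditions: y = 2*lambda*x and x = 2*lambda*y
If x = 0 then y = 0, violating the constraint, so x, y != 0.
Dividing: y/x = x/y => x^2 = y^2 => y = x or y = -x
Constraint: 2x^2 = 398 => x^2 = 199 => x = +/-sqrt(199)
Critical points: (sqrt(199), sqrt(199)), (-sqrt(199), -sqrt(199)), (sqrt(199), -sqrt(199)), (-sqrt(199), sqrt(199))
  y = x:  xy = x^2 = 199  at (sqrt(199), sqrt(199)) and (-sqrt(199), -sqrt(199))
  y = -x: xy = -x^2 = -199 at (sqrt(199), -sqrt(199)) and (-sqrt(199), sqrt(199))
Maximum xy = 199 at (sqrt(199), sqrt(199)) and (-sqrt(199), -sqrt(199))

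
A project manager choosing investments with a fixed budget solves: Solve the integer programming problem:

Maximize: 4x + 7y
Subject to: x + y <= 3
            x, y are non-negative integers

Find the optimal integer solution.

Objective: 4x + 7y, constraint: x + y <= 3
Coefficient of y is 7 > coefficient of x is 4, so allocate the entire budget to y.
Optimal: x = 0, y = 3, value = 21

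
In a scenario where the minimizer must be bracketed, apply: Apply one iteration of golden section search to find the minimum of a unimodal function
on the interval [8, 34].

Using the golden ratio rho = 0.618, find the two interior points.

Golden section search on [8, 34].
Golden ratio rho = 0.618 (approx).
Interior points:
  x_1 = 8 + (1-0.618)*26 = 17.9320
  x_2 = 8 + 0.618*26 = 24.0680
Compare f(x_1) and f(x_2) to determine which subinterval to keep.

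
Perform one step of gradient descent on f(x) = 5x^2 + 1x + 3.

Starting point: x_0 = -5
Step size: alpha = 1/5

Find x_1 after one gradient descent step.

f(x) = 5x^2 + 1x + 3
f'(x) = 10x + 1
f'(-5) = 10*-5 + (1) = -49
x_1 = x_0 - alpha * f'(x_0) = -5 - 1/5 * -49 = 24/5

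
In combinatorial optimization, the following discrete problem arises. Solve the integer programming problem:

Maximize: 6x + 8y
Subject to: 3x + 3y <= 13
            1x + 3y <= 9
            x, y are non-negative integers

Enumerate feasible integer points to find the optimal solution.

Constraint 1: 3x + 3y <= 13
Constraint 2: 1x + 3y <= 9
Feasible x range (need y >= 0): 0 <= x <= min(13/3, 9/1) => x in {0, ..., 4}.
Enumerate feasible integer points row by row (the coefficient of y is 8 > 0, so for each x the largest feasible y gives the best value):
  x = 0: y <= min((13 - 3*0)/3, (9 - 1*0)/3) => y in {0, ..., 3}; best 6*0 + 8*3 = 24
  x = 1: y <= min((13 - 3*1)/3, (9 - 1*1)/3) => y in {0, ..., 2}; best 6*1 + 8*2 = 22
  x = 2: y <= min((13 - 3*2)/3, (9 - 1*2)/3) => y in {0, ..., 2}; best 6*2 + 8*2 = 28
  x = 3: y <= min((13 - 3*3)/3, (9 - 1*3)/3) => y in {0, ..., 1}; best 6*3 + 8*1 = 26
  x = 4: y <= min((13 - 3*4)/3, (9 - 1*4)/3) => y in {0}; best 6*4 + 8*0 = 24
The maximum 6x + 8y = 28 is achieved at x = 2, y = 2.
Check: 3*2 + 3*2 = 12 <= 13 and 1*2 + 3*2 = 8 <= 9.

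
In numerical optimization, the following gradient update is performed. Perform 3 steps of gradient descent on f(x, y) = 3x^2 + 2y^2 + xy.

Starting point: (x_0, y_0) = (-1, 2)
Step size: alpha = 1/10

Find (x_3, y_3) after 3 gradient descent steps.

f(x,y) = 3x^2 + 2y^2 + xy
grad_x = 6x + 1y, grad_y = 4y + 1x
Step 1: grad = (-4, 7), (-3/5, 13/10)
Step 2: grad = (-23/10, 23/5), (-37/100, 21/25)
Step 3: grad = (-69/50, 299/100), (-29/125, 541/1000)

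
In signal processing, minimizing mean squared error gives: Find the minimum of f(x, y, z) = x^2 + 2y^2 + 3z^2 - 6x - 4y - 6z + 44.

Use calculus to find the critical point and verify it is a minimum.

f(x,y,z) = x^2 + 2y^2 + 3z^2 - 6x - 4y - 6z + 44
df/dx = 2x + (-6) = 0 => x = 3
df/dy = 4y + (-4) = 0 => y = 1
df/dz = 6z + (-6) = 0 => z = 1
f(3,1,1) = 1*(3)^2 + 2*(1)^2 + 3*(1)^2 + -6*(3) + -4*(1) + -6*(1) + 44 = 30
Hessian is diagonal with entries 2, 4, 6 > 0, confirmed minimum.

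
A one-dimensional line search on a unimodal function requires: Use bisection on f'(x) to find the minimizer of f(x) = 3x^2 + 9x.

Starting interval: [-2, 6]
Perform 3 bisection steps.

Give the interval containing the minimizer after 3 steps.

Finding critical point of f(x) = 3x^2 + 9x using bisection on f'(x) = 6x + 9.
f'(x) = 0 when x = -3/2.
Starting interval: [-2, 6]
Step 1: mid = 2, f'(mid) = 21, new interval = [-2, 2]
Step 2: mid = 0, f'(mid) = 9, new interval = [-2, 0]
Step 3: mid = -1, f'(mid) = 3, new interval = [-2, -1]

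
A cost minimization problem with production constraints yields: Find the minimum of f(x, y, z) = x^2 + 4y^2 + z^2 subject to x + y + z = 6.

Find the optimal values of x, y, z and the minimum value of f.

Using Lagrange multipliers on f = x^2 + 4y^2 + z^2 with constraint x + y + z = 6:
Conditions: 2*1*x = lambda, 2*4*y = lambda, 2*1*z = lambda
So x = lambda/2, y = lambda/8, z = lambda/2
Substituting into constraint: lambda * (9/8) = 6
lambda = 16/3
x = 8/3, y = 2/3, z = 8/3
Minimum value = 16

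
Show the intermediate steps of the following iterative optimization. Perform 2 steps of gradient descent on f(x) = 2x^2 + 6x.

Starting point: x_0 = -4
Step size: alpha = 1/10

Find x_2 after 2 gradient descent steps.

f(x) = 2x^2 + 6x, f'(x) = 4x + (6)
Step 1: f'(-4) = -10, x_1 = -4 - 1/10 * -10 = -3
Step 2: f'(-3) = -6, x_2 = -3 - 1/10 * -6 = -12/5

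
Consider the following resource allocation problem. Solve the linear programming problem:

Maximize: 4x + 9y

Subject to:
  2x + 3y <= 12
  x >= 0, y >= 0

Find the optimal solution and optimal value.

The feasible region has vertices at [(0, 0), (6, 0), (0, 4)].
Checking objective 4x + 9y at each vertex:
  (0, 0): 4*0 + 9*0 = 0
  (6, 0): 4*6 + 9*0 = 24
  (0, 4): 4*0 + 9*4 = 36
Maximum is 36 at (0, 4).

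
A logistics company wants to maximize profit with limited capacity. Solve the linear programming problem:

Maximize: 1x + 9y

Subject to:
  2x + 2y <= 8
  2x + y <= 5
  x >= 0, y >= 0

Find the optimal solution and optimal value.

Feasible vertices: (0, 0), (0, 4), (1, 3), (5/2, 0)
Objective 1x + 9y at each:
  (0, 0): 0
  (0, 4): 36
  (1, 3): 28
  (5/2, 0): 5/2
Maximum is 36 at (0, 4).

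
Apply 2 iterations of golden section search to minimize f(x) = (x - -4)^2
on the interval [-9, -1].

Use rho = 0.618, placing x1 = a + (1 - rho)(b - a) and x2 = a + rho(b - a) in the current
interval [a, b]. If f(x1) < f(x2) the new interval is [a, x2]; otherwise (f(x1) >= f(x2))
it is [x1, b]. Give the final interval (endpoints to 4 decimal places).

Golden section search for min of f(x) = (x - -4)^2 on [-9, -1].
Each step: x1 = a + (1 - rho)(b - a), x2 = a + rho(b - a); if f(x1) < f(x2) keep [a, x2], otherwise keep [x1, b].
Step 1: [-9.0000, -1.0000], x1=-5.9440 (f=3.7791), x2=-4.0560 (f=0.0031); f(x1) > f(x2) => keep [-5.9440, -1.0000]
Step 2: [-5.9440, -1.0000], x1=-4.0554 (f=0.0031), x2=-2.8886 (f=1.2352); f(x1) < f(x2) => keep [-5.9440, -2.8886]
Final interval: [-5.9440, -2.8886]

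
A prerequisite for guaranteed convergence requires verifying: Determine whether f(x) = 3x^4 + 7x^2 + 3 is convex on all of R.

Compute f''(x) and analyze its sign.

f(x) = 3x^4 + 7x^2 + 3
f'(x) = 12x^3 + 14x
f''(x) = 36x^2 + 14
f''(x) = 36x^2 + 14 >= 14 > 0 for all x
Therefore, f is convex on R.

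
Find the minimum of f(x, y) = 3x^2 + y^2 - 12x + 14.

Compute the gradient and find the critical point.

f(x,y) = 3x^2 + y^2 - 12x + 14
df/dx = 6x + (-12) = 0  =>  x = 2
df/dy = 2y + (0) = 0  =>  y = 0
f(2, 0) = 3*(2)^2 + 1*(0)^2 + -12*(2) + 14 = 2
Hessian is diagonal with entries 6, 2 > 0, so this is a minimum.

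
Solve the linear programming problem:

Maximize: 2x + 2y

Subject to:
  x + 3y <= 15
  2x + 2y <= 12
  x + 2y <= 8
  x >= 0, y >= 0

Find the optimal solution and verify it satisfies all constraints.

Feasible vertices: (0, 0), (0, 4), (4, 2), (6, 0)
Objective 2x + 2y at each vertex:
  (0, 0): 0
  (0, 4): 8
  (4, 2): 12
  (6, 0): 12
Maximum is 12 at (4, 2).
Verify constraints at (x, y) = (4, 2):
  1*4 + 3*2 = 10 <= 15
  2*4 + 2*2 = 12 <= 12 (active)
  1*4 + 2*2 = 8 <= 8 (active)
  x = 4 >= 0, y = 2 >= 0. All constraints satisfied.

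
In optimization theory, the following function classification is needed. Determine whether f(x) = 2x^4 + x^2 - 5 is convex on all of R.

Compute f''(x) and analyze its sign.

f(x) = 2x^4 + x^2 - 5
f'(x) = 8x^3 + 2x
f''(x) = 24x^2 + 2
f''(x) = 24x^2 + 2 >= 2 > 0 for all x
Therefore, f is convex on R.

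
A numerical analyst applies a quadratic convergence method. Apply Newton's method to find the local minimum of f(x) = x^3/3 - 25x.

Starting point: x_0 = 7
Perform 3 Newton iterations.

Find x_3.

f(x) = x^3/3 - 25x
f'(x) = x^2 - 25, f''(x) = 2x
Newton update: x_{n+1} = x_n - (x_n^2 - 25)/(2*x_n)
Step 1: x_0 = 7, f'=24, f''=14, x_1 = 37/7
Step 2: x_1 = 37/7, f'=144/49, f''=74/7, x_2 = 1297/259
Step 3: x_2 = 1297/259, f'=5184/67081, f''=2594/259, x_3 = 1679617/335923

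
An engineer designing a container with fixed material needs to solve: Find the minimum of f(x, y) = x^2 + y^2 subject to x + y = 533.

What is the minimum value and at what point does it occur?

Substitute y = 533 - x into f(x,y) = x^2 + y^2:
g(x) = x^2 + (533 - x)^2 = 2x^2 - 1066x + 284089
g'(x) = 4x - 1066 = 0  =>  x = 533/2
y = 533 - 533/2 = 533/2
Minimum value = (533/2)^2 + (533/2)^2 = 284089/2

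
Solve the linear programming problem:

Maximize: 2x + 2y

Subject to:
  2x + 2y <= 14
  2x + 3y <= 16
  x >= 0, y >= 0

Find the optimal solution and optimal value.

Feasible vertices: (0, 0), (0, 16/3), (5, 2), (7, 0)
Objective 2x + 2y at each:
  (0, 0): 0
  (0, 16/3): 32/3
  (5, 2): 14
  (7, 0): 14
Maximum is 14 at (5, 2).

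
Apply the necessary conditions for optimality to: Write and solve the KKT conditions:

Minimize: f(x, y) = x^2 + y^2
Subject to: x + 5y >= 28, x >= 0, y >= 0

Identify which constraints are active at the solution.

KKT conditions for min x^2 + y^2 s.t. 1x + 5y >= 28, x >= 0, y >= 0:
Stationarity: 2x = mu*1 + mu_x, 2y = mu*5 + mu_y, with mu, mu_x, mu_y >= 0
Complementary slackness: mu*(x + 5y - 28) = 0, mu_x*x = 0, mu_y*y = 0
(0, 0) is infeasible (1*0 + 5*0 < 28), so if mu = 0 stationarity would force x = mu_x/2 >= 0, y = mu_y/2 >= 0 with mu_x*x = mu_y*y = 0, i.e. x = y = 0: contradiction. Hence mu > 0 and x + 5y = 28 is active.
Try x > 0, y > 0 (so mu_x = mu_y = 0): x = 1*mu/2, y = 5*mu/2
Substitute: 1*(1*mu/2) + 5*(5*mu/2) = 28
  mu*26/2 = 28 => mu = 28/13
x* = 14/13 > 0, y* = 70/13 > 0, consistent with mu_x = mu_y = 0.
f is convex and the constraints are linear, so this KKT point is the global minimum.
f* = 392/13
Active constraints: x + 5y >= 28 (holds with equality, mu = 28/13 > 0); x >= 0 and y >= 0 are inactive (mu_x = mu_y = 0).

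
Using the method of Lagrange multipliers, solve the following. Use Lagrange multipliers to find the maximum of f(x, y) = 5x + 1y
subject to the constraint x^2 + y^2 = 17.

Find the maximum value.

Set up Lagrange conditions: grad f = lambda * grad g
  5 = 2*lambda*x
  1 = 2*lambda*y
From these: x/y = 5/1, so x = 5t, y = 1t for some t.
Substitute into constraint: (5t)^2 + (1t)^2 = 17
  t^2 * 26 = 17
  t = sqrt(17/26)
Maximum = 5*x + 1*y = (5^2 + 1^2)*t = 26 * sqrt(17/26) = sqrt(442)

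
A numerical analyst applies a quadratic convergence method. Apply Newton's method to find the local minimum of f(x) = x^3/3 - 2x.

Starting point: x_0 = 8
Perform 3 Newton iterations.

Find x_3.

f(x) = x^3/3 - 2x
f'(x) = x^2 - 2, f''(x) = 2x
Newton update: x_{n+1} = x_n - (x_n^2 - 2)/(2*x_n)
Step 1: x_0 = 8, f'=62, f''=16, x_1 = 33/8
Step 2: x_1 = 33/8, f'=961/64, f''=33/4, x_2 = 1217/528
Step 3: x_2 = 1217/528, f'=923521/278784, f''=1217/264, x_3 = 2038657/1285152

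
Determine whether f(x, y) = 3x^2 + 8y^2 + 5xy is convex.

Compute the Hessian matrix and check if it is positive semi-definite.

f(x,y) = 3x^2 + 8y^2 + 5xy
Hessian H = [[6, 5], [5, 16]]
trace(H) = 22, det(H) = 71
Eigenvalues: (22 +/- sqrt(200)) / 2 = 18.07, 3.929
Since both eigenvalues > 0, f is convex.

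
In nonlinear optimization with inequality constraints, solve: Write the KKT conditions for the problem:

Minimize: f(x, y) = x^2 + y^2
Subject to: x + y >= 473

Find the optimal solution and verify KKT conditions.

KKT conditions for min x^2 + y^2 s.t. x + y >= 473:
Stationarity: 2x = mu, 2y = mu
So x = y = mu/2.
Complementary slackness: mu*(x + y - 473) = 0
Primal feasibility: x + y >= 473; dual feasibility: mu >= 0
If mu = 0 then x = y = 0, but 0 + 0 < 473 is infeasible, so the constraint is active.
Constraint active: x + y = 2*(mu/2) = 473 => mu = 473
x = y = 473/2, f = 223729/2
Verify: stationarity 2*(473/2) = 473 = mu; primal 473/2 + 473/2 = 473 >= 473; dual mu = 473 >= 0; complementary slackness 473*(473 - 473) = 0. All KKT conditions hold.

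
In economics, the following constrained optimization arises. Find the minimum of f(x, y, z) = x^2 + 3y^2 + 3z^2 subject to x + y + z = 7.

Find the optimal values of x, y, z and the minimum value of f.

Using Lagrange multipliers on f = x^2 + 3y^2 + 3z^2 with constraint x + y + z = 7:
Conditions: 2*1*x = lambda, 2*3*y = lambda, 2*3*z = lambda
So x = lambda/2, y = lambda/6, z = lambda/6
Substituting into constraint: lambda * (5/6) = 7
lambda = 42/5
x = 21/5, y = 7/5, z = 7/5
Minimum value = 147/5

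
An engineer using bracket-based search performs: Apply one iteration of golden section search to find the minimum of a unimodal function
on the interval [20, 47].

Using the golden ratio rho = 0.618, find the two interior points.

Golden section search on [20, 47].
Golden ratio rho = 0.618 (approx).
Interior points:
  x_1 = 20 + (1-0.618)*27 = 30.3140
  x_2 = 20 + 0.618*27 = 36.6860
Compare f(x_1) and f(x_2) to determine which subinterval to keep.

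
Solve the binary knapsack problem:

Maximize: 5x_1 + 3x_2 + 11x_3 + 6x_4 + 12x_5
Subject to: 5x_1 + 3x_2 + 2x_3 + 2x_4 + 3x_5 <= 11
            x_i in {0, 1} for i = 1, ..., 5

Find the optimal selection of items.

Items: item 1 (v=5, w=5), item 2 (v=3, w=3), item 3 (v=11, w=2), item 4 (v=6, w=2), item 5 (v=12, w=3)
Capacity: 11
Checking all 32 subsets (w = total weight, v = total value):
  {}: w = 0, v = 0
  {1}: w = 5, v = 5
  {2}: w = 3, v = 3
  {3}: w = 2, v = 11
  {4}: w = 2, v = 6
  {5}: w = 3, v = 12
  {1, 2}: w = 8, v = 8
  {1, 3}: w = 7, v = 16
  {1, 4}: w = 7, v = 11
  {1, 5}: w = 8, v = 17
  {2, 3}: w = 5, v = 14
  {2, 4}: w = 5, v = 9
  {2, 5}: w = 6, v = 15
  {3, 4}: w = 4, v = 17
  {3, 5}: w = 5, v = 23
  {4, 5}: w = 5, v = 18
  {1, 2, 3}: w = 10, v = 19
  {1, 2, 4}: w = 10, v = 14
  {1, 2, 5}: w = 11, v = 20
  {1, 3, 4}: w = 9, v = 22
  {1, 3, 5}: w = 10, v = 28
  {1, 4, 5}: w = 10, v = 23
  {2, 3, 4}: w = 7, v = 20
  {2, 3, 5}: w = 8, v = 26
  {2, 4, 5}: w = 8, v = 21
  {3, 4, 5}: w = 7, v = 29
  {1, 2, 3, 4}: w = 12 > 11, infeasible
  {1, 2, 3, 5}: w = 13 > 11, infeasible
  {1, 2, 4, 5}: w = 13 > 11, infeasible
  {1, 3, 4, 5}: w = 12 > 11, infeasible
  {2, 3, 4, 5}: w = 10, v = 32
  {1, 2, 3, 4, 5}: w = 15 > 11, infeasible
Best feasible subset: items [2, 3, 4, 5]
Total weight: 10 <= 11, total value: 32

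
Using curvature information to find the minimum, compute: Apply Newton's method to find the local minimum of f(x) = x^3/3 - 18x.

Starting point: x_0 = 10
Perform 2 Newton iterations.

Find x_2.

f(x) = x^3/3 - 18x
f'(x) = x^2 - 18, f''(x) = 2x
Newton update: x_{n+1} = x_n - (x_n^2 - 18)/(2*x_n)
Step 1: x_0 = 10, f'=82, f''=20, x_1 = 59/10
Step 2: x_1 = 59/10, f'=1681/100, f''=59/5, x_2 = 5281/1180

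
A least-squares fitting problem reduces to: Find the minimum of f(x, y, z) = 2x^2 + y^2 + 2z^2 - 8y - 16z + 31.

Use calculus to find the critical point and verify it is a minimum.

f(x,y,z) = 2x^2 + y^2 + 2z^2 - 8y - 16z + 31
df/dx = 4x + (0) = 0 => x = 0
df/dy = 2y + (-8) = 0 => y = 4
df/dz = 4z + (-16) = 0 => z = 4
f(0,4,4) = 2*(0)^2 + 1*(4)^2 + 2*(4)^2 + -8*(4) + -16*(4) + 31 = -17
Hessian is diagonal with entries 4, 2, 4 > 0, confirmed minimum.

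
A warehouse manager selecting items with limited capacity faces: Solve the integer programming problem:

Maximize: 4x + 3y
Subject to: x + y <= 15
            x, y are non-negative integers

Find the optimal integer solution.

Objective: 4x + 3y, constraint: x + y <= 15
Coefficient of x is 4 >= coefficient of y is 3, so allocate the entire budget to x.
Optimal: x = 15, y = 0, value = 60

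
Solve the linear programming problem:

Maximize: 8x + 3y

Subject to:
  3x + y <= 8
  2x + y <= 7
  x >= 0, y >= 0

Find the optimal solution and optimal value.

Feasible vertices: (0, 0), (0, 7), (1, 5), (8/3, 0)
Objective 8x + 3y at each:
  (0, 0): 0
  (0, 7): 21
  (1, 5): 23
  (8/3, 0): 64/3
Maximum is 23 at (1, 5).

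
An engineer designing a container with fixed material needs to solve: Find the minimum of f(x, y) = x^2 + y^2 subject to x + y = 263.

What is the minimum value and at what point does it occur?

Substitute y = 263 - x into f(x,y) = x^2 + y^2:
g(x) = x^2 + (263 - x)^2 = 2x^2 - 526x + 69169
g'(x) = 4x - 526 = 0  =>  x = 263/2
y = 263 - 263/2 = 263/2
Minimum value = (263/2)^2 + (263/2)^2 = 69169/2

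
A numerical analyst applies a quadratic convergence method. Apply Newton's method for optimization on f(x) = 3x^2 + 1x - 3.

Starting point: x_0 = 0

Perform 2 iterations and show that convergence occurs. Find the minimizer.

f(x) = 3x^2 + 1x - 3, f'(x) = 6x + (1), f''(x) = 6
Step 1: f'(0) = 1, x_1 = 0 - 1/6 = -1/6
Step 2: f'(-1/6) = 0, x_2 = -1/6 (converged)
Newton's method converges in 1 step for quadratics.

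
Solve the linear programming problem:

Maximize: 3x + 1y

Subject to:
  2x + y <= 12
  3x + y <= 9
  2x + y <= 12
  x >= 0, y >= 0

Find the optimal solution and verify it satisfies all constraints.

Feasible vertices: (0, 0), (0, 9), (3, 0)
Objective 3x + 1y at each vertex:
  (0, 0): 0
  (0, 9): 9
  (3, 0): 9
Maximum is 9 at (0, 9).
Verify constraints at (x, y) = (0, 9):
  2*0 + 1*9 = 9 <= 12
  3*0 + 1*9 = 9 <= 9 (active)
  2*0 + 1*9 = 9 <= 12
  x = 0 >= 0, y = 9 >= 0. All constraints satisfied.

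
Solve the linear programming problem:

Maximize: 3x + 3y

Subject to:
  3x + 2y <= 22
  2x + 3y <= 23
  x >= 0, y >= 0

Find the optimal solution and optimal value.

Feasible vertices: (0, 0), (0, 23/3), (4, 5), (22/3, 0)
Objective 3x + 3y at each:
  (0, 0): 0
  (0, 23/3): 23
  (4, 5): 27
  (22/3, 0): 22
Maximum is 27 at (4, 5).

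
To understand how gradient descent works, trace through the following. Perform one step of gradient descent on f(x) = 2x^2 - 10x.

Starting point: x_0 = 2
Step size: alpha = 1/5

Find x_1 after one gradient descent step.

f(x) = 2x^2 - 10x
f'(x) = 4x - 10
f'(2) = 4*2 + (-10) = -2
x_1 = x_0 - alpha * f'(x_0) = 2 - 1/5 * -2 = 12/5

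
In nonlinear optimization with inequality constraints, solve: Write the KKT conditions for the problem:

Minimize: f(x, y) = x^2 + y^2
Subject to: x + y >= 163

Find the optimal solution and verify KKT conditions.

KKT conditions for min x^2 + y^2 s.t. x + y >= 163:
Stationarity: 2x = mu, 2y = mu
So x = y = mu/2.
Complementary slackness: mu*(x + y - 163) = 0
Primal feasibility: x + y >= 163; dual feasibility: mu >= 0
If mu = 0 then x = y = 0, but 0 + 0 < 163 is infeasible, so the constraint is active.
Constraint active: x + y = 2*(mu/2) = 163 => mu = 163
x = y = 163/2, f = 26569/2
Verify: stationarity 2*(163/2) = 163 = mu; primal 163/2 + 163/2 = 163 >= 163; dual mu = 163 >= 0; complementary slackness 163*(163 - 163) = 0. All KKT conditions hold.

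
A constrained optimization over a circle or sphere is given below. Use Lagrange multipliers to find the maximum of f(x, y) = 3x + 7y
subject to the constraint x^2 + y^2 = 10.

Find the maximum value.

Set up Lagrange conditions: grad f = lambda * grad g
  3 = 2*lambda*x
  7 = 2*lambda*y
From these: x/y = 3/7, so x = 3t, y = 7t for some t.
Substitute into constraint: (3t)^2 + (7t)^2 = 10
  t^2 * 58 = 10
  t = sqrt(10/58)
Maximum = 3*x + 7*y = (3^2 + 7^2)*t = 58 * sqrt(10/58) = sqrt(580)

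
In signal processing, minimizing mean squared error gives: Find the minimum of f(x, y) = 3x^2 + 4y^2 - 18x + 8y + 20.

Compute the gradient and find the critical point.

f(x,y) = 3x^2 + 4y^2 - 18x + 8y + 20
df/dx = 6x + (-18) = 0  =>  x = 3
df/dy = 8y + (8) = 0  =>  y = -1
f(3, -1) = 3*(3)^2 + 4*(-1)^2 + -18*(3) + 8*(-1) + 20 = -11
Hessian is diagonal with entries 6, 8 > 0, so this is a minimum.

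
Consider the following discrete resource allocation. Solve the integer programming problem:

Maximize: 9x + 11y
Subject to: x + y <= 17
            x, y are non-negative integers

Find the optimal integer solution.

Objective: 9x + 11y, constraint: x + y <= 17
Coefficient of y is 11 > coefficient of x is 9, so allocate the entire budget to y.
Optimal: x = 0, y = 17, value = 187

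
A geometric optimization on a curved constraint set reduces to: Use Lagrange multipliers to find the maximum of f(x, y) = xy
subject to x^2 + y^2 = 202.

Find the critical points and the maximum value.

Lagrange conditions: y = 2*lambda*x and x = 2*lambda*y
If x = 0 then y = 0, violating the constraint, so x, y != 0.
Dividing: y/x = x/y => x^2 = y^2 => y = x or y = -x
Constraint: 2x^2 = 202 => x^2 = 101 => x = +/-sqrt(101)
Critical points: (sqrt(101), sqrt(101)), (-sqrt(101), -sqrt(101)), (sqrt(101), -sqrt(101)), (-sqrt(101), sqrt(101))
  y = x:  xy = x^2 = 101  at (sqrt(101), sqrt(101)) and (-sqrt(101), -sqrt(101))
  y = -x: xy = -x^2 = -101 at (sqrt(101), -sqrt(101)) and (-sqrt(101), sqrt(101))
Maximum xy = 101 at (sqrt(101), sqrt(101)) and (-sqrt(101), -sqrt(101))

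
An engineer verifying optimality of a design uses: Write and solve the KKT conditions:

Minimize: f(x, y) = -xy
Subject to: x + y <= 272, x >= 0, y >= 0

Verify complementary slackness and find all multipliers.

Problem: min -xy s.t. x + y <= 272 (multiplier lambda), x >= 0 (mu_x), y >= 0 (mu_y)
KKT stationarity: -y + lambda - mu_x = 0, -x + lambda - mu_y = 0, with lambda, mu_x, mu_y >= 0
Complementary slackness: lambda*(x + y - 272) = 0, mu_x*x = 0, mu_y*y = 0
If lambda = 0: y = -mu_x <= 0 and x = -mu_y <= 0 force x = y = 0 with f = 0; but x = y = 136 is feasible with f = -18496 < 0, so this is not the minimum. Hence lambda > 0 and x + y = 272.
Try x > 0, y > 0 (so mu_x = mu_y = 0): y = lambda, x = lambda => x = y = lambda
x + y = 272 => 2*lambda = 272 => lambda = 136
x* = y* = 136 > 0, consistent with mu_x = mu_y = 0.
(Any feasible point with x = 0 or y = 0 has f = 0 > -18496, so the minimum is not on those boundaries.)
min(-xy) = -18496 (i.e. max xy = 18496)
Multipliers: lambda = 136, mu_x = 0, mu_y = 0
Complementary slackness: lambda*(x + y - 272) = 136*(136 + 136 - 272) = 0, mu_x*x = 0*136 = 0, mu_y*y = 0*136 = 0. Satisfied.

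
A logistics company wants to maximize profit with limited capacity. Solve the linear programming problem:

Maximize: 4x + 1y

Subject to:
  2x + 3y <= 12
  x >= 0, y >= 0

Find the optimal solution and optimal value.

The feasible region has vertices at [(0, 0), (6, 0), (0, 4)].
Checking objective 4x + 1y at each vertex:
  (0, 0): 4*0 + 1*0 = 0
  (6, 0): 4*6 + 1*0 = 24
  (0, 4): 4*0 + 1*4 = 4
Maximum is 24 at (6, 0).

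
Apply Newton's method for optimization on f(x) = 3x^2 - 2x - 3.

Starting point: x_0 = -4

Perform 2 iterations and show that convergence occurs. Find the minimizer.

f(x) = 3x^2 - 2x - 3, f'(x) = 6x + (-2), f''(x) = 6
Step 1: f'(-4) = -26, x_1 = -4 - -26/6 = 1/3
Step 2: f'(1/3) = 0, x_2 = 1/3 (converged)
Newton's method converges in 1 step for quadratics.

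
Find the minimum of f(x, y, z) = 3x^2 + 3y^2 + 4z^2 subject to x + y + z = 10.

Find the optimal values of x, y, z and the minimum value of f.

Using Lagrange multipliers on f = 3x^2 + 3y^2 + 4z^2 with constraint x + y + z = 10:
Conditions: 2*3*x = lambda, 2*3*y = lambda, 2*4*z = lambda
So x = lambda/6, y = lambda/6, z = lambda/8
Substituting into constraint: lambda * (11/24) = 10
lambda = 240/11
x = 40/11, y = 40/11, z = 30/11
Minimum value = 1200/11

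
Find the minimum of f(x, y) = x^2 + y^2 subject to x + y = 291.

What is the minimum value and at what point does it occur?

Substitute y = 291 - x into f(x,y) = x^2 + y^2:
g(x) = x^2 + (291 - x)^2 = 2x^2 - 582x + 84681
g'(x) = 4x - 582 = 0  =>  x = 291/2
y = 291 - 291/2 = 291/2
Minimum value = (291/2)^2 + (291/2)^2 = 84681/2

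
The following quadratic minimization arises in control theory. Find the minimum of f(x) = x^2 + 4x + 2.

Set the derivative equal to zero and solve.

f(x) = x^2 + 4x + 2
f'(x) = 2x + (4) = 0
x = -4/2 = -2
f(-2) = -2
Since f''(x) = 2 > 0, this is a minimum.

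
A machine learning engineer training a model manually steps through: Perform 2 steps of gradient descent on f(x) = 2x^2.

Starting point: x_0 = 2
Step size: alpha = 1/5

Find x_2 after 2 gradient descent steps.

f(x) = 2x^2, f'(x) = 4x + (0)
Step 1: f'(2) = 8, x_1 = 2 - 1/5 * 8 = 2/5
Step 2: f'(2/5) = 8/5, x_2 = 2/5 - 1/5 * 8/5 = 2/25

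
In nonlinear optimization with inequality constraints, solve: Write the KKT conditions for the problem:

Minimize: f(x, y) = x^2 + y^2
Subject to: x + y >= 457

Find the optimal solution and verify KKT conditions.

KKT conditions for min x^2 + y^2 s.t. x + y >= 457:
Stationarity: 2x = mu, 2y = mu
So x = y = mu/2.
Complementary slackness: mu*(x + y - 457) = 0
Primal feasibility: x + y >= 457; dual feasibility: mu >= 0
If mu = 0 then x = y = 0, but 0 + 0 < 457 is infeasible, so the constraint is active.
Constraint active: x + y = 2*(mu/2) = 457 => mu = 457
x = y = 457/2, f = 208849/2
Verify: stationarity 2*(457/2) = 457 = mu; primal 457/2 + 457/2 = 457 >= 457; dual mu = 457 >= 0; complementary slackness 457*(457 - 457) = 0. All KKT conditions hold.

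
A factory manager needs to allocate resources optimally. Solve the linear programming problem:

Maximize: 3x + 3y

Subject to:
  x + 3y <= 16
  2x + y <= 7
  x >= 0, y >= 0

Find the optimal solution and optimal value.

Feasible vertices: (0, 0), (0, 16/3), (1, 5), (7/2, 0)
Objective 3x + 3y at each:
  (0, 0): 0
  (0, 16/3): 16
  (1, 5): 18
  (7/2, 0): 21/2
Maximum is 18 at (1, 5).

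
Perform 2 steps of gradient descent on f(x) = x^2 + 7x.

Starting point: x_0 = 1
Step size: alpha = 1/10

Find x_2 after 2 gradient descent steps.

f(x) = x^2 + 7x, f'(x) = 2x + (7)
Step 1: f'(1) = 9, x_1 = 1 - 1/10 * 9 = 1/10
Step 2: f'(1/10) = 36/5, x_2 = 1/10 - 1/10 * 36/5 = -31/50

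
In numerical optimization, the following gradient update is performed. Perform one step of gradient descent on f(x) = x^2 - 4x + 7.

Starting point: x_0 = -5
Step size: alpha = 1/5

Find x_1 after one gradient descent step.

f(x) = x^2 - 4x + 7
f'(x) = 2x - 4
f'(-5) = 2*-5 + (-4) = -14
x_1 = x_0 - alpha * f'(x_0) = -5 - 1/5 * -14 = -11/5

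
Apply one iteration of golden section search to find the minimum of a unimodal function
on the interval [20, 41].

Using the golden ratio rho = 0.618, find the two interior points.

Golden section search on [20, 41].
Golden ratio rho = 0.618 (approx).
Interior points:
  x_1 = 20 + (1-0.618)*21 = 28.0220
  x_2 = 20 + 0.618*21 = 32.9780
Compare f(x_1) and f(x_2) to determine which subinterval to keep.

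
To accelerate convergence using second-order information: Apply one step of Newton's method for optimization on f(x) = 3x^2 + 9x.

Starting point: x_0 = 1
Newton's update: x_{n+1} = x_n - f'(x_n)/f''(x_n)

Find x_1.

f(x) = 3x^2 + 9x
f'(x) = 6x + (9), f''(x) = 6
Newton step: x_1 = x_0 - f'(x_0)/f''(x_0)
f'(1) = 15
x_1 = 1 - 15/6 = -3/2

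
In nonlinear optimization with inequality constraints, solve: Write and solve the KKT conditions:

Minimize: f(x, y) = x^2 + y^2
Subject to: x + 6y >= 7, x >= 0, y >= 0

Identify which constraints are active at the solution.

KKT conditions for min x^2 + y^2 s.t. 1x + 6y >= 7, x >= 0, y >= 0:
Stationarity: 2x = mu*1 + mu_x, 2y = mu*6 + mu_y, with mu, mu_x, mu_y >= 0
Complementary slackness: mu*(x + 6y - 7) = 0, mu_x*x = 0, mu_y*y = 0
(0, 0) is infeasible (1*0 + 6*0 < 7), so if mu = 0 stationarity would force x = mu_x/2 >= 0, y = mu_y/2 >= 0 with mu_x*x = mu_y*y = 0, i.e. x = y = 0: contradiction. Hence mu > 0 and x + 6y = 7 is active.
Try x > 0, y > 0 (so mu_x = mu_y = 0): x = 1*mu/2, y = 6*mu/2
Substitute: 1*(1*mu/2) + 6*(6*mu/2) = 7
  mu*37/2 = 7 => mu = 14/37
x* = 7/37 > 0, y* = 42/37 > 0, consistent with mu_x = mu_y = 0.
f is convex and the constraints are linear, so this KKT point is the global minimum.
f* = 49/37
Active constraints: x + 6y >= 7 (holds with equality, mu = 14/37 > 0); x >= 0 and y >= 0 are inactive (mu_x = mu_y = 0).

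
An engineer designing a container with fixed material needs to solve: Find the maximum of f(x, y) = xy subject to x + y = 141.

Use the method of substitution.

Substitute y = 141 - x into f(x,y) = xy:
g(x) = x(141 - x) = 141x - x^2
g'(x) = 141 - 2x = 0  =>  x = 141/2
y = 141 - 141/2 = 141/2
Maximum value = (141/2) * (141/2) = 19881/4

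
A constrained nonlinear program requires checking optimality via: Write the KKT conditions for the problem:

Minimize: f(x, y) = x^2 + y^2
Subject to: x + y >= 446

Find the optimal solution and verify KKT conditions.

KKT conditions for min x^2 + y^2 s.t. x + y >= 446:
Stationarity: 2x = mu, 2y = mu
So x = y = mu/2.
Complementary slackness: mu*(x + y - 446) = 0
Primal feasibility: x + y >= 446; dual feasibility: mu >= 0
If mu = 0 then x = y = 0, but 0 + 0 < 446 is infeasible, so the constraint is active.
Constraint active: x + y = 2*(mu/2) = 446 => mu = 446
x = y = 223, f = 99458
Verify: stationarity 2*223 = 446 = mu; primal 223 + 223 = 446 >= 446; dual mu = 446 >= 0; complementary slackness 446*(446 - 446) = 0. All KKT conditions hold.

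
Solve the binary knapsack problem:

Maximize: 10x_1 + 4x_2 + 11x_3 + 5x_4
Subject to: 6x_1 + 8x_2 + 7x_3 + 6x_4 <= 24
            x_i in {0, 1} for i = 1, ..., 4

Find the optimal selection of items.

Items: item 1 (v=10, w=6), item 2 (v=4, w=8), item 3 (v=11, w=7), item 4 (v=5, w=6)
Capacity: 24
Checking all 16 subsets (w = total weight, v = total value):
  {}: w = 0, v = 0
  {1}: w = 6, v = 10
  {2}: w = 8, v = 4
  {3}: w = 7, v = 11
  {4}: w = 6, v = 5
  {1, 2}: w = 14, v = 14
  {1, 3}: w = 13, v = 21
  {1, 4}: w = 12, v = 15
  {2, 3}: w = 15, v = 15
  {2, 4}: w = 14, v = 9
  {3, 4}: w = 13, v = 16
  {1, 2, 3}: w = 21, v = 25
  {1, 2, 4}: w = 20, v = 19
  {1, 3, 4}: w = 19, v = 26
  {2, 3, 4}: w = 21, v = 20
  {1, 2, 3, 4}: w = 27 > 24, infeasible
Best feasible subset: items [1, 3, 4]
Total weight: 19 <= 24, total value: 26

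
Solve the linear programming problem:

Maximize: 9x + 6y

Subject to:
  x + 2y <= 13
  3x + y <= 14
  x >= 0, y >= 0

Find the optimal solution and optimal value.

Feasible vertices: (0, 0), (0, 13/2), (3, 5), (14/3, 0)
Objective 9x + 6y at each:
  (0, 0): 0
  (0, 13/2): 39
  (3, 5): 57
  (14/3, 0): 42
Maximum is 57 at (3, 5).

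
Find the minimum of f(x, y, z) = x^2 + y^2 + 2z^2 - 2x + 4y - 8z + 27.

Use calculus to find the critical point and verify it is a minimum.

f(x,y,z) = x^2 + y^2 + 2z^2 - 2x + 4y - 8z + 27
df/dx = 2x + (-2) = 0 => x = 1
df/dy = 2y + (4) = 0 => y = -2
df/dz = 4z + (-8) = 0 => z = 2
f(1,-2,2) = 1*(1)^2 + 1*(-2)^2 + 2*(2)^2 + -2*(1) + 4*(-2) + -8*(2) + 27 = 14
Hessian is diagonal with entries 2, 2, 4 > 0, confirmed minimum.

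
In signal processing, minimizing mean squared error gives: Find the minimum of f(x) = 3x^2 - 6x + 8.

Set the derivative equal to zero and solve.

f(x) = 3x^2 - 6x + 8
f'(x) = 6x + (-6) = 0
x = 6/6 = 1
f(1) = 5
Since f''(x) = 6 > 0, this is a minimum.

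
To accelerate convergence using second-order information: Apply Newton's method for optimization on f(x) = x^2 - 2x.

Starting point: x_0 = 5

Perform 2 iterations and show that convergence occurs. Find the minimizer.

f(x) = x^2 - 2x, f'(x) = 2x + (-2), f''(x) = 2
Step 1: f'(5) = 8, x_1 = 5 - 8/2 = 1
Step 2: f'(1) = 0, x_2 = 1 (converged)
Newton's method converges in 1 step for quadratics.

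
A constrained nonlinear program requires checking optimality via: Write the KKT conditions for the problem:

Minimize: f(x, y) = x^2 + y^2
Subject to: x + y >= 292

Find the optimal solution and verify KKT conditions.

KKT conditions for min x^2 + y^2 s.t. x + y >= 292:
Stationarity: 2x = mu, 2y = mu
So x = y = mu/2.
Complementary slackness: mu*(x + y - 292) = 0
Primal feasibility: x + y >= 292; dual feasibility: mu >= 0
If mu = 0 then x = y = 0, but 0 + 0 < 292 is infeasible, so the constraint is active.
Constraint active: x + y = 2*(mu/2) = 292 => mu = 292
x = y = 146, f = 42632
Verify: stationarity 2*146 = 292 = mu; primal 146 + 146 = 292 >= 292; dual mu = 292 >= 0; complementary slackness 292*(292 - 292) = 0. All KKT conditions hold.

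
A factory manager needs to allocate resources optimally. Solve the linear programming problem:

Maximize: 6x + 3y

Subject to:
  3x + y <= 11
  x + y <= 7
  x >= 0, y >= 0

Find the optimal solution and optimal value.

Feasible vertices: (0, 0), (0, 7), (2, 5), (11/3, 0)
Objective 6x + 3y at each:
  (0, 0): 0
  (0, 7): 21
  (2, 5): 27
  (11/3, 0): 22
Maximum is 27 at (2, 5).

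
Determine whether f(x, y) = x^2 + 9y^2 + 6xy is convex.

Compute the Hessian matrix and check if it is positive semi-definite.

f(x,y) = x^2 + 9y^2 + 6xy
Hessian H = [[2, 6], [6, 18]]
trace(H) = 20, det(H) = 0
Eigenvalues: (20 +/- sqrt(400)) / 2 = 20, 0
Since both eigenvalues >= 0, f is convex.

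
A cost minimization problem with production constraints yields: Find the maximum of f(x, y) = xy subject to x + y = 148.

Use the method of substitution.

Substitute y = 148 - x into f(x,y) = xy:
g(x) = x(148 - x) = 148x - x^2
g'(x) = 148 - 2x = 0  =>  x = 74
y = 148 - 74 = 74
Maximum value = 74 * 74 = 5476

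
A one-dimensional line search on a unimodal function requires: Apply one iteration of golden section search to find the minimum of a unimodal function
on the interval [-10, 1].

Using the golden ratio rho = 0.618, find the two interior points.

Golden section search on [-10, 1].
Golden ratio rho = 0.618 (approx).
Interior points:
  x_1 = -10 + (1-0.618)*11 = -5.7980
  x_2 = -10 + 0.618*11 = -3.2020
Compare f(x_1) and f(x_2) to determine which subinterval to keep.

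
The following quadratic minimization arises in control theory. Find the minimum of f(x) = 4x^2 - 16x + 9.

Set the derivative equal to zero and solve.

f(x) = 4x^2 - 16x + 9
f'(x) = 8x + (-16) = 0
x = 16/8 = 2
f(2) = -7
Since f''(x) = 8 > 0, this is a minimum.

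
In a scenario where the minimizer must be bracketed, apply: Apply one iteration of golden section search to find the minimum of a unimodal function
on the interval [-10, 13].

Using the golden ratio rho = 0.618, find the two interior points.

Golden section search on [-10, 13].
Golden ratio rho = 0.618 (approx).
Interior points:
  x_1 = -10 + (1-0.618)*23 = -1.2140
  x_2 = -10 + 0.618*23 = 4.2140
Compare f(x_1) and f(x_2) to determine which subinterval to keep.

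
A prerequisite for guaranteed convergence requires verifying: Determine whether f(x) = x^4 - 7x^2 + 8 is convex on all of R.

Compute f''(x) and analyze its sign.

f(x) = x^4 - 7x^2 + 8
f'(x) = 4x^3 + -14x
f''(x) = 12x^2 + -14
f''(0) = -14 < 0, so not convex near x = 0
Therefore, f is not globally convex on R.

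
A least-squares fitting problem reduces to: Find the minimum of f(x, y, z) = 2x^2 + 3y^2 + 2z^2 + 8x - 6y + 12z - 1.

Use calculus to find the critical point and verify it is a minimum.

f(x,y,z) = 2x^2 + 3y^2 + 2z^2 + 8x - 6y + 12z - 1
df/dx = 4x + (8) = 0 => x = -2
df/dy = 6y + (-6) = 0 => y = 1
df/dz = 4z + (12) = 0 => z = -3
f(-2,1,-3) = 2*(-2)^2 + 3*(1)^2 + 2*(-3)^2 + 8*(-2) + -6*(1) + 12*(-3) + -1 = -30
Hessian is diagonal with entries 4, 6, 4 > 0, confirmed minimum.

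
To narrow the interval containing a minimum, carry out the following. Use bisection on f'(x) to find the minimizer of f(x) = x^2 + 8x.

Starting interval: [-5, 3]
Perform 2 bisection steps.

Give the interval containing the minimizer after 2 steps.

Finding critical point of f(x) = x^2 + 8x using bisection on f'(x) = 2x + 8.
f'(x) = 0 when x = -4.
Starting interval: [-5, 3]
Step 1: mid = -1, f'(mid) = 6, new interval = [-5, -1]
Step 2: mid = -3, f'(mid) = 2, new interval = [-5, -3]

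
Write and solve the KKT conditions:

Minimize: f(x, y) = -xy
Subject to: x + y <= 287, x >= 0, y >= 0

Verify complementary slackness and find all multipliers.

Problem: min -xy s.t. x + y <= 287 (multiplier lambda), x >= 0 (mu_x), y >= 0 (mu_y)
KKT stationarity: -y + lambda - mu_x = 0, -x + lambda - mu_y = 0, with lambda, mu_x, mu_y >= 0
Complementary slackness: lambda*(x + y - 287) = 0, mu_x*x = 0, mu_y*y = 0
If lambda = 0: y = -mu_x <= 0 and x = -mu_y <= 0 force x = y = 0 with f = 0; but x = y = 287/2 is feasible with f = -82369/4 < 0, so this is not the minimum. Hence lambda > 0 and x + y = 287.
Try x > 0, y > 0 (so mu_x = mu_y = 0): y = lambda, x = lambda => x = y = lambda
x + y = 287 => 2*lambda = 287 => lambda = 287/2
x* = y* = 287/2 > 0, consistent with mu_x = mu_y = 0.
(Any feasible point with x = 0 or y = 0 has f = 0 > -82369/4, so the minimum is not on those boundaries.)
min(-xy) = -82369/4 (i.e. max xy = 82369/4)
Multipliers: lambda = 287/2, mu_x = 0, mu_y = 0
Complementary slackness: lambda*(x + y - 287) = 287/2*(287/2 + 287/2 - 287) = 0, mu_x*x = 0*287/2 = 0, mu_y*y = 0*287/2 = 0. Satisfied.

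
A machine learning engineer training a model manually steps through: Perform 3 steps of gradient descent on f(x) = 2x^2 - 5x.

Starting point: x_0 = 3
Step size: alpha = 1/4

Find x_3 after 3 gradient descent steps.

f(x) = 2x^2 - 5x, f'(x) = 4x + (-5)
Step 1: f'(3) = 7, x_1 = 3 - 1/4 * 7 = 5/4
Step 2: f'(5/4) = 0, x_2 = 5/4 - 1/4 * 0 = 5/4
Step 3: f'(5/4) = 0, x_3 = 5/4 - 1/4 * 0 = 5/4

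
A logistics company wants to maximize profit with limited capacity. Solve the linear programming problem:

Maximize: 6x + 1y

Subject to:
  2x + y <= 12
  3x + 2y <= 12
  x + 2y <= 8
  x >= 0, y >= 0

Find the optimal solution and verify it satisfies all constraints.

Feasible vertices: (0, 0), (0, 4), (2, 3), (4, 0)
Objective 6x + 1y at each vertex:
  (0, 0): 0
  (0, 4): 4
  (2, 3): 15
  (4, 0): 24
Maximum is 24 at (4, 0).
Verify constraints at (x, y) = (4, 0):
  2*4 + 1*0 = 8 <= 12
  3*4 + 2*0 = 12 <= 12 (active)
  1*4 + 2*0 = 4 <= 8
  x = 4 >= 0, y = 0 >= 0. All constraints satisfied.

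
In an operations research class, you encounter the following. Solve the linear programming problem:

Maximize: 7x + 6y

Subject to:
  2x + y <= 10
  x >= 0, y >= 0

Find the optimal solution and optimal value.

The feasible region has vertices at [(0, 0), (5, 0), (0, 10)].
Checking objective 7x + 6y at each vertex:
  (0, 0): 7*0 + 6*0 = 0
  (5, 0): 7*5 + 6*0 = 35
  (0, 10): 7*0 + 6*10 = 60
Maximum is 60 at (0, 10).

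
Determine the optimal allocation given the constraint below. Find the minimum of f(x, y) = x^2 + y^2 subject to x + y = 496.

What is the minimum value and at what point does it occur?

Substitute y = 496 - x into f(x,y) = x^2 + y^2:
g(x) = x^2 + (496 - x)^2 = 2x^2 - 992x + 246016
g'(x) = 4x - 992 = 0  =>  x = 248
y = 496 - 248 = 248
Minimum value = 248^2 + 248^2 = 123008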